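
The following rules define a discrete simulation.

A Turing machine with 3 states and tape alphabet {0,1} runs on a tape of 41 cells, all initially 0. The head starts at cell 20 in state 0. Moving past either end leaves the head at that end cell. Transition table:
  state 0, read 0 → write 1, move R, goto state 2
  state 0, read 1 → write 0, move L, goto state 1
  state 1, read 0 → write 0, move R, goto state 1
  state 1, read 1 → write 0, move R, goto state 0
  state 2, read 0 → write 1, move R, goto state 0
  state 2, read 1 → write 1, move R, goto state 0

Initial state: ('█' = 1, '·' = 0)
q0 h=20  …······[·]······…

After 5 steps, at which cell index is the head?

25

k=0  q0 h=20  …······[·]······…
k=1  q2 h=21  …·····█[·]······…
k=2  q0 h=22  …····██[·]······…
k=3  q2 h=23  …···███[·]······…
k=4  q0 h=24  …··████[·]······…
k=5  q2 h=25  …·█████[·]······…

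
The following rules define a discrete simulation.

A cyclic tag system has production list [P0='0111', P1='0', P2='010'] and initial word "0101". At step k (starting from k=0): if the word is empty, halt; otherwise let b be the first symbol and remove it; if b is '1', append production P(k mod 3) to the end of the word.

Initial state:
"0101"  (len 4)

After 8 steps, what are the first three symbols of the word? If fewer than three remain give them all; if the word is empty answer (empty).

k=0  "0101"  (len 4)
k=1  "101"  (len 3)
k=2  "010"  (len 3)
k=3  "10"  (len 2)
k=4  "00111"  (len 5)
k=5  "0111"  (len 4)
k=6  "111"  (len 3)
k=7  "110111"  (len 6)
k=8  "101110"  (len 6)

101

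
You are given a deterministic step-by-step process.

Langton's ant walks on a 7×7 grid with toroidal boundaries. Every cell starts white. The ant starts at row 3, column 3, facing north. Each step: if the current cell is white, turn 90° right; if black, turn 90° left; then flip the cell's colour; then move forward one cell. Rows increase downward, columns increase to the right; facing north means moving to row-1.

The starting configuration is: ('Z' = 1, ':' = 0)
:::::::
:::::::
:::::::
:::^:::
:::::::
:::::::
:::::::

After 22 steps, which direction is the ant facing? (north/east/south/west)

[0] :::::::
:::::::
:::::::
:::^:::
:::::::
:::::::
:::::::
[1] :::::::
:::::::
:::::::
:::Z>::
:::::::
:::::::
:::::::
[2] :::::::
:::::::
:::::::
:::ZZ::
::::v::
:::::::
:::::::
[3] :::::::
:::::::
:::::::
:::ZZ::
:::<Z::
:::::::
:::::::
[4] :::::::
:::::::
:::::::
:::^Z::
:::ZZ::
:::::::
:::::::
[5] :::::::
:::::::
:::::::
::<:Z::
:::ZZ::
:::::::
:::::::
[6] :::::::
:::::::
::^::::
::Z:Z::
:::ZZ::
:::::::
:::::::
[7] :::::::
:::::::
::Z>:::
::Z:Z::
:::ZZ::
:::::::
:::::::
[8] :::::::
:::::::
::ZZ:::
::ZvZ::
:::ZZ::
:::::::
:::::::
[9] :::::::
:::::::
::ZZ:::
::<ZZ::
:::ZZ::
:::::::
:::::::
[10] :::::::
:::::::
::ZZ:::
:::ZZ::
::vZZ::
:::::::
:::::::
[11] :::::::
:::::::
::ZZ:::
:::ZZ::
:<ZZZ::
:::::::
:::::::
[12] :::::::
:::::::
::ZZ:::
:^:ZZ::
:ZZZZ::
:::::::
:::::::
[13] :::::::
:::::::
::ZZ:::
:Z>ZZ::
:ZZZZ::
:::::::
:::::::
[14] :::::::
:::::::
::ZZ:::
:ZZZZ::
:ZvZZ::
:::::::
:::::::
[15] :::::::
:::::::
::ZZ:::
:ZZZZ::
:Z:>Z::
:::::::
:::::::
[16] :::::::
:::::::
::ZZ:::
:ZZ^Z::
:Z::Z::
:::::::
:::::::
[17] :::::::
:::::::
::ZZ:::
:Z<:Z::
:Z::Z::
:::::::
:::::::
[18] :::::::
:::::::
::ZZ:::
:Z::Z::
:Zv:Z::
:::::::
:::::::
[19] :::::::
:::::::
::ZZ:::
:Z::Z::
:<Z:Z::
:::::::
:::::::
[20] :::::::
:::::::
::ZZ:::
:Z::Z::
::Z:Z::
:v:::::
:::::::
[21] :::::::
:::::::
::ZZ:::
:Z::Z::
::Z:Z::
<Z:::::
:::::::
[22] :::::::
:::::::
::ZZ:::
:Z::Z::
^:Z:Z::
ZZ:::::
:::::::

north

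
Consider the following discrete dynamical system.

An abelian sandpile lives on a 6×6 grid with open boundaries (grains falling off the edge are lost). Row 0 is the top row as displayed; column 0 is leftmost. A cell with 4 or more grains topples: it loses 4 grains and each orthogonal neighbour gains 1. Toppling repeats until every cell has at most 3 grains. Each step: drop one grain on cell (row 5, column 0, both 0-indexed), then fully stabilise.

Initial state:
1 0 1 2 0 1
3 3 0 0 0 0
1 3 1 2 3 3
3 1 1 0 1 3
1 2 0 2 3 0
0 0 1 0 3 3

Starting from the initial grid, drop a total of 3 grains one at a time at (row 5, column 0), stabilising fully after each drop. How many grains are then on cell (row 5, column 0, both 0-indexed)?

3

[0] 1 0 1 2 0 1
3 3 0 0 0 0
1 3 1 2 3 3
3 1 1 0 1 3
1 2 0 2 3 0
0 0 1 0 3 3
[1] 1 0 1 2 0 1
3 3 0 0 0 0
1 3 1 2 3 3
3 1 1 0 1 3
1 2 0 2 3 0
1 0 1 0 3 3
[2] 1 0 1 2 0 1
3 3 0 0 0 0
1 3 1 2 3 3
3 1 1 0 1 3
1 2 0 2 3 0
2 0 1 0 3 3
[3] 1 0 1 2 0 1
3 3 0 0 0 0
1 3 1 2 3 3
3 1 1 0 1 3
1 2 0 2 3 0
3 0 1 0 3 3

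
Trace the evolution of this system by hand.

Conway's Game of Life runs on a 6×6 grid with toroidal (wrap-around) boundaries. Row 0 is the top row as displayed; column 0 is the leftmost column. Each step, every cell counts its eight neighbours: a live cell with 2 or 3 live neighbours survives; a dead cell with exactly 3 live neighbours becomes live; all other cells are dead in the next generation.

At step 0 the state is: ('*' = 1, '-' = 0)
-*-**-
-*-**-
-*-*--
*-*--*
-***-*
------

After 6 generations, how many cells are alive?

6

0) -*-**-
-*-**-
-*-*--
*-*--*
-***-*
------
1) ---**-
**----
-*-*-*
-----*
-*****
**----
2) --*--*
**-*-*
-**-**
-*---*
-*****
**----
3) --*-**
---*--
---*--
------
---***
------
4) ---**-
--**--
------
---*--
----*-
------
5) --***-
--***-
--**--
------
------
---**-
6) -----*
-*----
--*-*-
------
------
--*-*-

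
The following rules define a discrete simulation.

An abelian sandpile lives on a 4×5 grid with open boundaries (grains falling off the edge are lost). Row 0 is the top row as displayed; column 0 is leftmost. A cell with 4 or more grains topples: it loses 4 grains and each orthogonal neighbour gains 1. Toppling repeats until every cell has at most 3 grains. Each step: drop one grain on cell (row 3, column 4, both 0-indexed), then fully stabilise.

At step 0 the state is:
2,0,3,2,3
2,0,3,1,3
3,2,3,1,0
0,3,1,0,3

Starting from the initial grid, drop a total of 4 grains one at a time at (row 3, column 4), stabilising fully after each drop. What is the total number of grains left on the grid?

t=0: 2,0,3,2,3
2,0,3,1,3
3,2,3,1,0
0,3,1,0,3
t=1: 2,0,3,2,3
2,0,3,1,3
3,2,3,1,1
0,3,1,1,0
t=2: 2,0,3,2,3
2,0,3,1,3
3,2,3,1,1
0,3,1,1,1
t=3: 2,0,3,2,3
2,0,3,1,3
3,2,3,1,1
0,3,1,1,2
t=4: 2,0,3,2,3
2,0,3,1,3
3,2,3,1,1
0,3,1,1,3

37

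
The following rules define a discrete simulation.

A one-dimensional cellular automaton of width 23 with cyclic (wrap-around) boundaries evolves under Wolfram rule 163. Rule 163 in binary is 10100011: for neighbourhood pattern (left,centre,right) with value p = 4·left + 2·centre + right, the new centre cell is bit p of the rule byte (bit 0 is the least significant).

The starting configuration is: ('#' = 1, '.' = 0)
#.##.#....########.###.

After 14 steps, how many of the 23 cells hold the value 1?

10

gen 0: #.##.#....########.###.
gen 1: .#..#..###.######.#.#.#
gen 2: #..#..#.#.#.####.#.#.#.
gen 3: ..#..#.#.#.#.##.#.#.#.#
gen 4: .#..#.#.#.#.#..#.#.#.#.
gen 5: #..#.#.#.#.#..#.#.#.#..
gen 6: ..#.#.#.#.#..#.#.#.#..#
gen 7: .#.#.#.#.#..#.#.#.#..#.
gen 8: #.#.#.#.#..#.#.#.#..#..
gen 9: .#.#.#.#..#.#.#.#..#..#
gen 10: #.#.#.#..#.#.#.#..#..#.
gen 11: .#.#.#..#.#.#.#..#..#.#
gen 12: #.#.#..#.#.#.#..#..#.#.
gen 13: .#.#..#.#.#.#..#..#.#.#
gen 14: #.#..#.#.#.#..#..#.#.#.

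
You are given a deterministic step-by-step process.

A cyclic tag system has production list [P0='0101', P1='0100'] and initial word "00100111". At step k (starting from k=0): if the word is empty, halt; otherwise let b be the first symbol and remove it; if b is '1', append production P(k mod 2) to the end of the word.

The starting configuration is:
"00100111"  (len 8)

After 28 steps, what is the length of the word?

24

gen 0: "00100111"  (len 8)
gen 1: "0100111"  (len 7)
gen 2: "100111"  (len 6)
gen 3: "001110101"  (len 9)
gen 4: "01110101"  (len 8)
gen 5: "1110101"  (len 7)
gen 6: "1101010100"  (len 10)
gen 7: "1010101000101"  (len 13)
gen 8: "0101010001010100"  (len 16)
gen 9: "101010001010100"  (len 15)
gen 10: "010100010101000100"  (len 18)
gen 11: "10100010101000100"  (len 17)
gen 12: "01000101010001000100"  (len 20)
gen 13: "1000101010001000100"  (len 19)
gen 14: "0001010100010001000100"  (len 22)
gen 15: "001010100010001000100"  (len 21)
gen 16: "01010100010001000100"  (len 20)
gen 17: "1010100010001000100"  (len 19)
gen 18: "0101000100010001000100"  (len 22)
gen 19: "101000100010001000100"  (len 21)
gen 20: "010001000100010001000100"  (len 24)
gen 21: "10001000100010001000100"  (len 23)
gen 22: "00010001000100010001000100"  (len 26)
gen 23: "0010001000100010001000100"  (len 25)
gen 24: "010001000100010001000100"  (len 24)
gen 25: "10001000100010001000100"  (len 23)
gen 26: "00010001000100010001000100"  (len 26)
gen 27: "0010001000100010001000100"  (len 25)
gen 28: "010001000100010001000100"  (len 24)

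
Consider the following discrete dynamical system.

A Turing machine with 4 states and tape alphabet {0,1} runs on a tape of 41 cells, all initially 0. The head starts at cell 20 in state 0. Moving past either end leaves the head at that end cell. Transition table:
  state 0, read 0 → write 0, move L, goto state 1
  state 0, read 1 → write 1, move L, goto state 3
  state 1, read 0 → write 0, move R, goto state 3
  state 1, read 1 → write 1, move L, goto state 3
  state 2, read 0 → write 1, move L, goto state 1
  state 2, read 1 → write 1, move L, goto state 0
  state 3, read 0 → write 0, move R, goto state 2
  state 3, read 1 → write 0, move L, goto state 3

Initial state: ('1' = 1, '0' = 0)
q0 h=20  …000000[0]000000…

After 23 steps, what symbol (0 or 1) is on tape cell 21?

k=0  q0 h=20  …000000[0]000000…
k=1  q1 h=19  …000000[0]000000…
k=2  q3 h=20  …000000[0]000000…
k=3  q2 h=21  …000000[0]000000…
k=4  q1 h=20  …000000[0]100000…
k=5  q3 h=21  …000000[1]000000…
k=6  q3 h=20  …000000[0]000000…
k=7  q2 h=21  …000000[0]000000…
k=8  q1 h=20  …000000[0]100000…
k=9  q3 h=21  …000000[1]000000…
k=10  q3 h=20  …000000[0]000000…
k=11  q2 h=21  …000000[0]000000…
k=12  q1 h=20  …000000[0]100000…
k=13  q3 h=21  …000000[1]000000…
k=14  q3 h=20  …000000[0]000000…
k=15  q2 h=21  …000000[0]000000…
k=16  q1 h=20  …000000[0]100000…
k=17  q3 h=21  …000000[1]000000…
k=18  q3 h=20  …000000[0]000000…
k=19  q2 h=21  …000000[0]000000…
k=20  q1 h=20  …000000[0]100000…
k=21  q3 h=21  …000000[1]000000…
k=22  q3 h=20  …000000[0]000000…
k=23  q2 h=21  …000000[0]000000…

0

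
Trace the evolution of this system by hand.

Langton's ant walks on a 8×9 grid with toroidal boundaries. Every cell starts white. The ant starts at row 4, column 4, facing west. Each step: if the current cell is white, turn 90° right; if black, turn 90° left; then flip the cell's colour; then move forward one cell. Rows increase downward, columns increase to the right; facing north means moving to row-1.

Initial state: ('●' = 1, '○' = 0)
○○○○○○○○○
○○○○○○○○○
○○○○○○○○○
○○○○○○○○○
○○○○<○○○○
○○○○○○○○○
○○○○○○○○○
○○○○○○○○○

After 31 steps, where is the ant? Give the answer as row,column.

k=0  ○○○○○○○○○
○○○○○○○○○
○○○○○○○○○
○○○○○○○○○
○○○○<○○○○
○○○○○○○○○
○○○○○○○○○
○○○○○○○○○
k=1  ○○○○○○○○○
○○○○○○○○○
○○○○○○○○○
○○○○^○○○○
○○○○●○○○○
○○○○○○○○○
○○○○○○○○○
○○○○○○○○○
k=2  ○○○○○○○○○
○○○○○○○○○
○○○○○○○○○
○○○○●>○○○
○○○○●○○○○
○○○○○○○○○
○○○○○○○○○
○○○○○○○○○
k=3  ○○○○○○○○○
○○○○○○○○○
○○○○○○○○○
○○○○●●○○○
○○○○●v○○○
○○○○○○○○○
○○○○○○○○○
○○○○○○○○○
k=4  ○○○○○○○○○
○○○○○○○○○
○○○○○○○○○
○○○○●●○○○
○○○○<●○○○
○○○○○○○○○
○○○○○○○○○
○○○○○○○○○
k=5  ○○○○○○○○○
○○○○○○○○○
○○○○○○○○○
○○○○●●○○○
○○○○○●○○○
○○○○v○○○○
○○○○○○○○○
○○○○○○○○○
k=6  ○○○○○○○○○
○○○○○○○○○
○○○○○○○○○
○○○○●●○○○
○○○○○●○○○
○○○<●○○○○
○○○○○○○○○
○○○○○○○○○
k=7  ○○○○○○○○○
○○○○○○○○○
○○○○○○○○○
○○○○●●○○○
○○○^○●○○○
○○○●●○○○○
○○○○○○○○○
○○○○○○○○○
k=8  ○○○○○○○○○
○○○○○○○○○
○○○○○○○○○
○○○○●●○○○
○○○●>●○○○
○○○●●○○○○
○○○○○○○○○
○○○○○○○○○
k=9  ○○○○○○○○○
○○○○○○○○○
○○○○○○○○○
○○○○●●○○○
○○○●●●○○○
○○○●v○○○○
○○○○○○○○○
○○○○○○○○○
k=10  ○○○○○○○○○
○○○○○○○○○
○○○○○○○○○
○○○○●●○○○
○○○●●●○○○
○○○●○>○○○
○○○○○○○○○
○○○○○○○○○
k=11  ○○○○○○○○○
○○○○○○○○○
○○○○○○○○○
○○○○●●○○○
○○○●●●○○○
○○○●○●○○○
○○○○○v○○○
○○○○○○○○○
k=12  ○○○○○○○○○
○○○○○○○○○
○○○○○○○○○
○○○○●●○○○
○○○●●●○○○
○○○●○●○○○
○○○○<●○○○
○○○○○○○○○
k=13  ○○○○○○○○○
○○○○○○○○○
○○○○○○○○○
○○○○●●○○○
○○○●●●○○○
○○○●^●○○○
○○○○●●○○○
○○○○○○○○○
k=14  ○○○○○○○○○
○○○○○○○○○
○○○○○○○○○
○○○○●●○○○
○○○●●●○○○
○○○●●>○○○
○○○○●●○○○
○○○○○○○○○
k=15  ○○○○○○○○○
○○○○○○○○○
○○○○○○○○○
○○○○●●○○○
○○○●●^○○○
○○○●●○○○○
○○○○●●○○○
○○○○○○○○○
k=16  ○○○○○○○○○
○○○○○○○○○
○○○○○○○○○
○○○○●●○○○
○○○●<○○○○
○○○●●○○○○
○○○○●●○○○
○○○○○○○○○
k=17  ○○○○○○○○○
○○○○○○○○○
○○○○○○○○○
○○○○●●○○○
○○○●○○○○○
○○○●v○○○○
○○○○●●○○○
○○○○○○○○○
k=18  ○○○○○○○○○
○○○○○○○○○
○○○○○○○○○
○○○○●●○○○
○○○●○○○○○
○○○●○>○○○
○○○○●●○○○
○○○○○○○○○
k=19  ○○○○○○○○○
○○○○○○○○○
○○○○○○○○○
○○○○●●○○○
○○○●○○○○○
○○○●○●○○○
○○○○●v○○○
○○○○○○○○○
k=20  ○○○○○○○○○
○○○○○○○○○
○○○○○○○○○
○○○○●●○○○
○○○●○○○○○
○○○●○●○○○
○○○○●○>○○
○○○○○○○○○
k=21  ○○○○○○○○○
○○○○○○○○○
○○○○○○○○○
○○○○●●○○○
○○○●○○○○○
○○○●○●○○○
○○○○●○●○○
○○○○○○v○○
k=22  ○○○○○○○○○
○○○○○○○○○
○○○○○○○○○
○○○○●●○○○
○○○●○○○○○
○○○●○●○○○
○○○○●○●○○
○○○○○<●○○
k=23  ○○○○○○○○○
○○○○○○○○○
○○○○○○○○○
○○○○●●○○○
○○○●○○○○○
○○○●○●○○○
○○○○●^●○○
○○○○○●●○○
k=24  ○○○○○○○○○
○○○○○○○○○
○○○○○○○○○
○○○○●●○○○
○○○●○○○○○
○○○●○●○○○
○○○○●●>○○
○○○○○●●○○
k=25  ○○○○○○○○○
○○○○○○○○○
○○○○○○○○○
○○○○●●○○○
○○○●○○○○○
○○○●○●^○○
○○○○●●○○○
○○○○○●●○○
k=26  ○○○○○○○○○
○○○○○○○○○
○○○○○○○○○
○○○○●●○○○
○○○●○○○○○
○○○●○●●>○
○○○○●●○○○
○○○○○●●○○
k=27  ○○○○○○○○○
○○○○○○○○○
○○○○○○○○○
○○○○●●○○○
○○○●○○○○○
○○○●○●●●○
○○○○●●○v○
○○○○○●●○○
k=28  ○○○○○○○○○
○○○○○○○○○
○○○○○○○○○
○○○○●●○○○
○○○●○○○○○
○○○●○●●●○
○○○○●●<●○
○○○○○●●○○
k=29  ○○○○○○○○○
○○○○○○○○○
○○○○○○○○○
○○○○●●○○○
○○○●○○○○○
○○○●○●^●○
○○○○●●●●○
○○○○○●●○○
k=30  ○○○○○○○○○
○○○○○○○○○
○○○○○○○○○
○○○○●●○○○
○○○●○○○○○
○○○●○<○●○
○○○○●●●●○
○○○○○●●○○
k=31  ○○○○○○○○○
○○○○○○○○○
○○○○○○○○○
○○○○●●○○○
○○○●○○○○○
○○○●○○○●○
○○○○●v●●○
○○○○○●●○○

6,5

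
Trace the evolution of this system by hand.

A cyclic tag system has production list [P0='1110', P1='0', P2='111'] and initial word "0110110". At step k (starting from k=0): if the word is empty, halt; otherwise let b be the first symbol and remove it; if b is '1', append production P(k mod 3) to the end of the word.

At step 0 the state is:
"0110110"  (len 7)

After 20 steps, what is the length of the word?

24

0) "0110110"  (len 7)
1) "110110"  (len 6)
2) "101100"  (len 6)
3) "01100111"  (len 8)
4) "1100111"  (len 7)
5) "1001110"  (len 7)
6) "001110111"  (len 9)
7) "01110111"  (len 8)
8) "1110111"  (len 7)
9) "110111111"  (len 9)
10) "101111111110"  (len 12)
11) "011111111100"  (len 12)
12) "11111111100"  (len 11)
13) "11111111001110"  (len 14)
14) "11111110011100"  (len 14)
15) "1111110011100111"  (len 16)
16) "1111100111001111110"  (len 19)
17) "1111001110011111100"  (len 19)
18) "111001110011111100111"  (len 21)
19) "110011100111111001111110"  (len 24)
20) "100111001111110011111100"  (len 24)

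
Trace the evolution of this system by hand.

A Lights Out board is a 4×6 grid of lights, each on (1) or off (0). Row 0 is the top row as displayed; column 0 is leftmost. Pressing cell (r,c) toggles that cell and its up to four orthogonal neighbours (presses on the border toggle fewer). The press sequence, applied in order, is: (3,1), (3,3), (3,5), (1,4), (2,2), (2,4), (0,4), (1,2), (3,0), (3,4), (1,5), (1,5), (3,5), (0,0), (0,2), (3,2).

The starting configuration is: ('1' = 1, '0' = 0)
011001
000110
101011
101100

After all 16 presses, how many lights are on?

gen 0: 011001
000110
101011
101100
gen 1: 011001
000110
111011
010100
gen 2: 011001
000110
111111
011010
gen 3: 011001
000110
111110
011001
gen 4: 011011
000001
111100
011001
gen 5: 011011
001001
100000
010001
gen 6: 011011
001011
100111
010011
gen 7: 011100
001001
100111
010011
gen 8: 010100
010101
101111
010011
gen 9: 010100
010101
001111
100011
gen 10: 010100
010101
001101
100100
gen 11: 010101
010110
001100
100100
gen 12: 010100
010101
001101
100100
gen 13: 010100
010101
001100
100111
gen 14: 100100
110101
001100
100111
gen 15: 111000
111101
001100
100111
gen 16: 111000
111101
000100
111011

14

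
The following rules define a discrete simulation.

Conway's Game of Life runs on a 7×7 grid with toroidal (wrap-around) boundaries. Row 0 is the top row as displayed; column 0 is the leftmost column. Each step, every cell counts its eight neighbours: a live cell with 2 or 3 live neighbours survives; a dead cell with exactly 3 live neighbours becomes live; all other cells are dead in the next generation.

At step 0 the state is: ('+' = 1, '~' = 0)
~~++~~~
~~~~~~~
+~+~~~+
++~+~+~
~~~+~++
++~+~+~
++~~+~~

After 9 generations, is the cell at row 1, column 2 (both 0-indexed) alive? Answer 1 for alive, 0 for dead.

k=0  ~~++~~~
~~~~~~~
+~+~~~+
++~+~+~
~~~+~++
++~+~+~
++~~+~~
k=1  ~+++~~~
~+++~~~
+~+~~~+
~+~+~+~
~~~+~+~
~+~+~+~
+~~~+~+
k=2  ~~~~+~~
~~~~~~~
+~~~+~+
++~+~+~
~~~+~++
+~++~+~
+~~~+++
k=3  ~~~~+~+
~~~~~+~
++~~+++
~+++~~~
~~~+~+~
++++~~~
++~~~~~
k=4  +~~~~++
~~~~~~~
++~++++
~+~+~~~
+~~~~~~
+~~++~+
~~~+~~+
k=5  +~~~~++
~+~~~~~
++~++++
~+~+~+~
+++++~+
+~~++++
~~~+~~~
k=6  +~~~~~+
~++~~~~
~+~+~++
~~~~~~~
~~~~~~~
~~~~~~~
~~~+~~~
k=7  +++~~~~
~++~~+~
++~~~~~
~~~~~~~
~~~~~~~
~~~~~~~
~~~~~~~
k=8  +~+~~~~
~~~~~~+
+++~~~~
~~~~~~~
~~~~~~~
~~~~~~~
~+~~~~~
k=9  ++~~~~~
~~+~~~+
++~~~~~
~+~~~~~
~~~~~~~
~~~~~~~
~+~~~~~

1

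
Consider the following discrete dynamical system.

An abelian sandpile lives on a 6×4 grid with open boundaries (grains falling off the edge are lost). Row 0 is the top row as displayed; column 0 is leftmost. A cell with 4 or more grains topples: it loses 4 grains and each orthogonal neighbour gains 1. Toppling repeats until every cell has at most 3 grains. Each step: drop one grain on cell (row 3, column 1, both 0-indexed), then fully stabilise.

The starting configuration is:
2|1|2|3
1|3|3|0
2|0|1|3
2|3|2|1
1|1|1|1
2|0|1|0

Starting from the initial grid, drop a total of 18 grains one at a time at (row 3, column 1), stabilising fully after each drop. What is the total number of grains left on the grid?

t=0: 2|1|2|3
1|3|3|0
2|0|1|3
2|3|2|1
1|1|1|1
2|0|1|0
t=1: 2|1|2|3
1|3|3|0
2|1|1|3
3|0|3|1
1|2|1|1
2|0|1|0
t=2: 2|1|2|3
1|3|3|0
2|1|1|3
3|1|3|1
1|2|1|1
2|0|1|0
t=3: 2|1|2|3
1|3|3|0
2|1|1|3
3|2|3|1
1|2|1|1
2|0|1|0
t=4: 2|1|2|3
1|3|3|0
2|1|1|3
3|3|3|1
1|2|1|1
2|0|1|0
t=5: 2|1|2|3
1|3|3|0
3|2|2|3
0|2|0|2
2|3|2|1
2|0|1|0
t=6: 2|1|2|3
1|3|3|0
3|2|2|3
0|3|0|2
2|3|2|1
2|0|1|0
t=7: 2|1|2|3
1|3|3|0
3|3|2|3
1|1|1|2
3|0|3|1
2|1|1|0
t=8: 2|1|2|3
1|3|3|0
3|3|2|3
1|2|1|2
3|0|3|1
2|1|1|0
t=9: 2|1|2|3
1|3|3|0
3|3|2|3
1|3|1|2
3|0|3|1
2|1|1|0
t=10: 2|2|3|3
3|1|1|2
0|3|1|0
3|1|3|3
3|1|3|1
2|1|1|0
t=11: 2|2|3|3
3|1|1|2
0|3|1|0
3|2|3|3
3|1|3|1
2|1|1|0
t=12: 2|2|3|3
3|1|1|2
0|3|1|0
3|3|3|3
3|1|3|1
2|1|1|0
t=13: 2|2|3|3
3|2|1|2
2|1|3|1
2|0|3|0
1|1|1|3
3|2|2|0
t=14: 2|2|3|3
3|2|1|2
2|1|3|1
2|1|3|0
1|1|1|3
3|2|2|0
t=15: 2|2|3|3
3|2|1|2
2|1|3|1
2|2|3|0
1|1|1|3
3|2|2|0
t=16: 2|2|3|3
3|2|1|2
2|1|3|1
2|3|3|0
1|1|1|3
3|2|2|0
t=17: 2|2|3|3
3|2|2|2
2|3|0|2
3|1|1|1
1|2|2|3
3|2|2|0
t=18: 2|2|3|3
3|2|2|2
2|3|0|2
3|2|1|1
1|2|2|3
3|2|2|0

48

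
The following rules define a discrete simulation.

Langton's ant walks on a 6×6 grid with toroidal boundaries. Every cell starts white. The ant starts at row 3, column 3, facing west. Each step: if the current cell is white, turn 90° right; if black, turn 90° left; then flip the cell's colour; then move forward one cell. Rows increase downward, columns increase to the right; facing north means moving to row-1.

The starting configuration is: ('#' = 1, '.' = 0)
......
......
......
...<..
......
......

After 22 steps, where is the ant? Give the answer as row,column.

t=0: ......
......
......
...<..
......
......
t=1: ......
......
...^..
...#..
......
......
t=2: ......
......
...#>.
...#..
......
......
t=3: ......
......
...##.
...#v.
......
......
t=4: ......
......
...##.
...<#.
......
......
t=5: ......
......
...##.
....#.
...v..
......
t=6: ......
......
...##.
....#.
..<#..
......
t=7: ......
......
...##.
..^.#.
..##..
......
t=8: ......
......
...##.
..#>#.
..##..
......
t=9: ......
......
...##.
..###.
..#v..
......
t=10: ......
......
...##.
..###.
..#.>.
......
t=11: ......
......
...##.
..###.
..#.#.
....v.
t=12: ......
......
...##.
..###.
..#.#.
...<#.
t=13: ......
......
...##.
..###.
..#^#.
...##.
t=14: ......
......
...##.
..###.
..##>.
...##.
t=15: ......
......
...##.
..##^.
..##..
...##.
t=16: ......
......
...##.
..#<..
..##..
...##.
t=17: ......
......
...##.
..#...
..#v..
...##.
t=18: ......
......
...##.
..#...
..#.>.
...##.
t=19: ......
......
...##.
..#...
..#.#.
...#v.
t=20: ......
......
...##.
..#...
..#.#.
...#.>
t=21: .....v
......
...##.
..#...
..#.#.
...#.#
t=22: ....<#
......
...##.
..#...
..#.#.
...#.#

0,4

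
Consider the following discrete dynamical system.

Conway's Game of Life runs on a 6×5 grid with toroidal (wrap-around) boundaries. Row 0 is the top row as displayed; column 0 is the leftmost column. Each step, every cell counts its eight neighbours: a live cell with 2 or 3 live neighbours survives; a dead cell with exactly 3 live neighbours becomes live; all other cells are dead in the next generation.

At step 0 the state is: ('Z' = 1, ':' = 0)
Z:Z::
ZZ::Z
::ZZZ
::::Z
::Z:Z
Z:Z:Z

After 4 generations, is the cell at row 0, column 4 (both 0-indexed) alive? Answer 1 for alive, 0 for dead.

t=0: Z:Z::
ZZ::Z
::ZZZ
::::Z
::Z:Z
Z:Z:Z
t=1: ::Z::
:::::
:ZZ::
Z:Z:Z
:Z::Z
Z:Z:Z
t=2: :Z:Z:
:ZZ::
ZZZZ:
::Z:Z
::Z::
Z:Z:Z
t=3: :::ZZ
::::Z
Z:::Z
Z:::Z
Z:Z:Z
Z:Z:Z
t=4: :::::
:::::
:::Z:
:::::
:::::
::Z::

0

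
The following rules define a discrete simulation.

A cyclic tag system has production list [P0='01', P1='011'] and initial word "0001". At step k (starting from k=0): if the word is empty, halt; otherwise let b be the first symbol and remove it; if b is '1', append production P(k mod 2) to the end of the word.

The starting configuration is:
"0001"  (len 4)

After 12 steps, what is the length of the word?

0) "0001"  (len 4)
1) "001"  (len 3)
2) "01"  (len 2)
3) "1"  (len 1)
4) "011"  (len 3)
5) "11"  (len 2)
6) "1011"  (len 4)
7) "01101"  (len 5)
8) "1101"  (len 4)
9) "10101"  (len 5)
10) "0101011"  (len 7)
11) "101011"  (len 6)
12) "01011011"  (len 8)

8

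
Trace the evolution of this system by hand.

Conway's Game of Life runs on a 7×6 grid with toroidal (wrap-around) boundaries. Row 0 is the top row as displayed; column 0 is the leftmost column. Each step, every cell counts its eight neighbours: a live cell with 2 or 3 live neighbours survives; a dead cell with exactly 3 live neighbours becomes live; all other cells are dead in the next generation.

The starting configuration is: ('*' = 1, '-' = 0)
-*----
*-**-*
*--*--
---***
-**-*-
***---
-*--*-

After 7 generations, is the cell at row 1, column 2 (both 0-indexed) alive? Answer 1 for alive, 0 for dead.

0

0) -*----
*-**-*
*--*--
---***
-**-*-
***---
-*--*-
1) -*-***
*-****
**----
**---*
----*-
*----*
------
2) -*----
------
---*--
-*---*
-*--*-
-----*
------
3) ------
------
------
*-*-*-
----**
------
------
4) ------
------
------
---**-
---***
------
------
5) ------
------
------
---*-*
---*-*
----*-
------
6) ------
------
------
------
---*-*
----*-
------
7) ------
------
------
------
----*-
----*-
------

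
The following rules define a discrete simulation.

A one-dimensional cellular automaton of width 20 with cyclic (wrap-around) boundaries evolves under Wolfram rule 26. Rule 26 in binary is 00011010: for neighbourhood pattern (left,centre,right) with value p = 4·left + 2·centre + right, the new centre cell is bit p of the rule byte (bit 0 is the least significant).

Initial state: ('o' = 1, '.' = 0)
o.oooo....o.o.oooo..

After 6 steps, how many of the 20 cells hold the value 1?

0) o.oooo....o.o.oooo..
1) ..o...o..o....o...oo
2) oo.o.o.oo.o..o.o.oo.
3) o......o...oo....o..
4) .o....o.o.oo.o..o.oo
5) ..o..o....o...oo..o.
6) .o.oo.o..o.o.oo.oo.o

11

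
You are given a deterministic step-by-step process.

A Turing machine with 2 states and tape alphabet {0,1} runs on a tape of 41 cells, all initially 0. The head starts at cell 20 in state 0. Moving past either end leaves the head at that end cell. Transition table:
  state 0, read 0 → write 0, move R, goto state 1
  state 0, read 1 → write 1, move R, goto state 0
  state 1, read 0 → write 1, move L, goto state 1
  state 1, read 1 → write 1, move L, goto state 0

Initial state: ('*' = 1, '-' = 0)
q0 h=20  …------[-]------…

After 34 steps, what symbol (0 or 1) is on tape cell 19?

1

step 0: q0 h=20  …------[-]------…
step 1: q1 h=21  …------[-]------…
step 2: q1 h=20  …------[-]*-----…
step 3: q1 h=19  …------[-]**----…
step 4: q1 h=18  …------[-]***---…
step 5: q1 h=17  …------[-]****--…
step 6: q1 h=16  …------[-]*****-…
step 7: q1 h=15  …------[-]******…
step 8: q1 h=14  …------[-]******…
step 9: q1 h=13  …------[-]******…
step 10: q1 h=12  …------[-]******…
step 11: q1 h=11  …------[-]******…
step 12: q1 h=10  …------[-]******…
step 13: q1 h= 9  …------[-]******…
step 14: q1 h= 8  …------[-]******…
step 15: q1 h= 7  …------[-]******…
step 16: q1 h= 6  |------[-]******…
step 17: q1 h= 5  |-----[-]******…
step 18: q1 h= 4  |----[-]******…
step 19: q1 h= 3  |---[-]******…
step 20: q1 h= 2  |--[-]******…
step 21: q1 h= 1  |-[-]******…
step 22: q1 h= 0  |[-]******…
step 23: q1 h= 0  |[*]******…
step 24: q0 h= 0  |[*]******…
step 25: q0 h= 1  |*[*]******…
step 26: q0 h= 2  |**[*]******…
step 27: q0 h= 3  |***[*]******…
step 28: q0 h= 4  |****[*]******…
step 29: q0 h= 5  |*****[*]******…
step 30: q0 h= 6  |******[*]******…
step 31: q0 h= 7  …******[*]******…
step 32: q0 h= 8  …******[*]******…
step 33: q0 h= 9  …******[*]******…
step 34: q0 h=10  …******[*]******…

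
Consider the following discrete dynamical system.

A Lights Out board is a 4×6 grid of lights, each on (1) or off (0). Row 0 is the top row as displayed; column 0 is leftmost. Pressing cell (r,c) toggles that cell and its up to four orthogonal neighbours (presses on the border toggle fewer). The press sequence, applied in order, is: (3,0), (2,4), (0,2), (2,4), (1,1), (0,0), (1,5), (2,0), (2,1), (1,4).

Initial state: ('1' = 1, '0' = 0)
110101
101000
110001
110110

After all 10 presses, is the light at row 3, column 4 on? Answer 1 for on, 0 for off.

1

[0] 110101
101000
110001
110110
[1] 110101
101000
010001
000110
[2] 110101
101010
010110
000100
[3] 101001
100010
010110
000100
[4] 101001
100000
010001
000110
[5] 111001
011000
000001
000110
[6] 001001
111000
000001
000110
[7] 001000
111011
000000
000110
[8] 001000
011011
110000
100110
[9] 001000
001011
001000
110110
[10] 001010
001100
001010
110110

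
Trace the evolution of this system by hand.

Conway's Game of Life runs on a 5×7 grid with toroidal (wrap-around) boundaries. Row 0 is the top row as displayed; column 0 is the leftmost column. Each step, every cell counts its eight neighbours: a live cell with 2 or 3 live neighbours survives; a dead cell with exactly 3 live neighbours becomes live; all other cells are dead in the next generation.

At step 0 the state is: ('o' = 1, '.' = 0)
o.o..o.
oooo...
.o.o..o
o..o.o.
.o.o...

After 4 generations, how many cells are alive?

step 0: o.o..o.
oooo...
.o.o..o
o..o.o.
.o.o...
step 1: o...o.o
...oo..
...o..o
oo.o..o
oo.o...
step 2: ooo.ooo
o..oo.o
...o.oo
.o.oo.o
...ooo.
step 3: .oo....
.......
.......
o.....o
.......
step 4: .......
.......
.......
.......
oo.....

2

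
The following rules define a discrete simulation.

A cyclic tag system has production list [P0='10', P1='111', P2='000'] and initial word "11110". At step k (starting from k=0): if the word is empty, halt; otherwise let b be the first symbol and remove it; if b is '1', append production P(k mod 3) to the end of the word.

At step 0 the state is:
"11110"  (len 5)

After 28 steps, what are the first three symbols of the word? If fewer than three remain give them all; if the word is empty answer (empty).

t=0: "11110"  (len 5)
t=1: "111010"  (len 6)
t=2: "11010111"  (len 8)
t=3: "1010111000"  (len 10)
t=4: "01011100010"  (len 11)
t=5: "1011100010"  (len 10)
t=6: "011100010000"  (len 12)
t=7: "11100010000"  (len 11)
t=8: "1100010000111"  (len 13)
t=9: "100010000111000"  (len 15)
t=10: "0001000011100010"  (len 16)
t=11: "001000011100010"  (len 15)
t=12: "01000011100010"  (len 14)
t=13: "1000011100010"  (len 13)
t=14: "000011100010111"  (len 15)
t=15: "00011100010111"  (len 14)
t=16: "0011100010111"  (len 13)
t=17: "011100010111"  (len 12)
t=18: "11100010111"  (len 11)
t=19: "110001011110"  (len 12)
t=20: "10001011110111"  (len 14)
t=21: "0001011110111000"  (len 16)
t=22: "001011110111000"  (len 15)
t=23: "01011110111000"  (len 14)
t=24: "1011110111000"  (len 13)
t=25: "01111011100010"  (len 14)
t=26: "1111011100010"  (len 13)
t=27: "111011100010000"  (len 15)
t=28: "1101110001000010"  (len 16)

110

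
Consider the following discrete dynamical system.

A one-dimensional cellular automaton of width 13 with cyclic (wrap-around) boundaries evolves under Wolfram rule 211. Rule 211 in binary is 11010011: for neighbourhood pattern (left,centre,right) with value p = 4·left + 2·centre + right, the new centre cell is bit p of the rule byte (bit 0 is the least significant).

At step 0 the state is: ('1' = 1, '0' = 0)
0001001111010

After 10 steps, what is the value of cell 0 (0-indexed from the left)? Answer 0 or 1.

1

[0] 0001001111010
[1] 1110110111001
[2] 1110010011110
[3] 0111101101110
[4] 1011100100111
[5] 1001111011011
[6] 1110111001001
[7] 1110011110110
[8] 0111101110010
[9] 1011100111101
[10] 1001111011100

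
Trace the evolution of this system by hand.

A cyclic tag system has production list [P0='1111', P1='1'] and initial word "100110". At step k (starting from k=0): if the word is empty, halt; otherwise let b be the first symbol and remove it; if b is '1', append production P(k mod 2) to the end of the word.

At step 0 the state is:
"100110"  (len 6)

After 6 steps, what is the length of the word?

9

t=0: "100110"  (len 6)
t=1: "001101111"  (len 9)
t=2: "01101111"  (len 8)
t=3: "1101111"  (len 7)
t=4: "1011111"  (len 7)
t=5: "0111111111"  (len 10)
t=6: "111111111"  (len 9)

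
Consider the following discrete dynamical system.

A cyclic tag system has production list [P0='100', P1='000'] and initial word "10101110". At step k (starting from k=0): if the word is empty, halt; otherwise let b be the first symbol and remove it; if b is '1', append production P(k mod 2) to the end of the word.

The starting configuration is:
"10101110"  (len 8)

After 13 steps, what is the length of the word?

k=0  "10101110"  (len 8)
k=1  "0101110100"  (len 10)
k=2  "101110100"  (len 9)
k=3  "01110100100"  (len 11)
k=4  "1110100100"  (len 10)
k=5  "110100100100"  (len 12)
k=6  "10100100100000"  (len 14)
k=7  "0100100100000100"  (len 16)
k=8  "100100100000100"  (len 15)
k=9  "00100100000100100"  (len 17)
k=10  "0100100000100100"  (len 16)
k=11  "100100000100100"  (len 15)
k=12  "00100000100100000"  (len 17)
k=13  "0100000100100000"  (len 16)

16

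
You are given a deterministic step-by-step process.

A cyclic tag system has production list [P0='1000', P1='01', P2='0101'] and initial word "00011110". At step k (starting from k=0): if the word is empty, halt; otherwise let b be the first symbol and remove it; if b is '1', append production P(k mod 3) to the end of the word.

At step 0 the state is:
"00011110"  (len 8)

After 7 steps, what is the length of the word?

15

t=0: "00011110"  (len 8)
t=1: "0011110"  (len 7)
t=2: "011110"  (len 6)
t=3: "11110"  (len 5)
t=4: "11101000"  (len 8)
t=5: "110100001"  (len 9)
t=6: "101000010101"  (len 12)
t=7: "010000101011000"  (len 15)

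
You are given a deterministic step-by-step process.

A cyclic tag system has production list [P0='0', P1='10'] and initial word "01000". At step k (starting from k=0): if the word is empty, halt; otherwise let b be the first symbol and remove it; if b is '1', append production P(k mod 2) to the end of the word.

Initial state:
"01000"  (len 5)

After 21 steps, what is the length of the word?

2

step 0: "01000"  (len 5)
step 1: "1000"  (len 4)
step 2: "00010"  (len 5)
step 3: "0010"  (len 4)
step 4: "010"  (len 3)
step 5: "10"  (len 2)
step 6: "010"  (len 3)
step 7: "10"  (len 2)
step 8: "010"  (len 3)
step 9: "10"  (len 2)
step 10: "010"  (len 3)
step 11: "10"  (len 2)
step 12: "010"  (len 3)
step 13: "10"  (len 2)
step 14: "010"  (len 3)
step 15: "10"  (len 2)
step 16: "010"  (len 3)
step 17: "10"  (len 2)
step 18: "010"  (len 3)
step 19: "10"  (len 2)
step 20: "010"  (len 3)
step 21: "10"  (len 2)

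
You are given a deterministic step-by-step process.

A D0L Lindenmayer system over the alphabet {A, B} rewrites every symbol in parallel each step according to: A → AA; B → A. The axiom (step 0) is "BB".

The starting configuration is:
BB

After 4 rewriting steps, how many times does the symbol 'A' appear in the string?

16

0) BB
1) AA
2) AAAA
3) AAAAAAAA
4) AAAAAAAAAAAAAAAA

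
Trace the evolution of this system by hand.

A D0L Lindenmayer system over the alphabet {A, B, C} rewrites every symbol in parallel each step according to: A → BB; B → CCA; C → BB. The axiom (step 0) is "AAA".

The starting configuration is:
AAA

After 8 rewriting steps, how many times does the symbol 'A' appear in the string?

t=0: AAA
t=1: BBBBBB
t=2: CCACCACCACCACCACCA
t=3: BBBBBBBBBBBBBBBBBBBBBBBBBBBBBBBBBBBB
t=4: CCACCACCACCACCACCACCACCACCACCACCACCACCACCACCACCACCACCACCACCACCACCACCACCACCACCACCACCACCACCACCACCACCACCACCACCA
t=5: BBBBBBBBBBBBBBBBBBBBBBBBBBBBBBBBBBBBBBBBBBBBBBBBBBBBBBBBBB…BBBBBBBBBBBBBBBBBBBBBBBBBBBBBBBBBBBBBBBBBBBBBBBBBBBBBBBBBB  (len 216)
t=6: CCACCACCACCACCACCACCACCACCACCACCACCACCACCACCACCACCACCACCAC…ACCACCACCACCACCACCACCACCACCACCACCACCACCACCACCACCACCACCACCA  (len 648)
t=7: BBBBBBBBBBBBBBBBBBBBBBBBBBBBBBBBBBBBBBBBBBBBBBBBBBBBBBBBBB…BBBBBBBBBBBBBBBBBBBBBBBBBBBBBBBBBBBBBBBBBBBBBBBBBBBBBBBBBB  (len 1296)
t=8: CCACCACCACCACCACCACCACCACCACCACCACCACCACCACCACCACCACCACCAC…ACCACCACCACCACCACCACCACCACCACCACCACCACCACCACCACCACCACCACCA  (len 3888)

1296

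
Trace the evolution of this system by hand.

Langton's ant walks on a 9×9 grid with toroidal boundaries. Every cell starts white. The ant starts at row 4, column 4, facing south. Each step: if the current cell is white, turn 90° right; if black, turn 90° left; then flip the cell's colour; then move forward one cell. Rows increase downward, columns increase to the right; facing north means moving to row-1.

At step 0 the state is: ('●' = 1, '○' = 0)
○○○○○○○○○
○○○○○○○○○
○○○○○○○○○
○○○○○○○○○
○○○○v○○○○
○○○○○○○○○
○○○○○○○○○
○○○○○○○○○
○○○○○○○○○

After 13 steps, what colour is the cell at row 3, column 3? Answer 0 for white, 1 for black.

1

0) ○○○○○○○○○
○○○○○○○○○
○○○○○○○○○
○○○○○○○○○
○○○○v○○○○
○○○○○○○○○
○○○○○○○○○
○○○○○○○○○
○○○○○○○○○
1) ○○○○○○○○○
○○○○○○○○○
○○○○○○○○○
○○○○○○○○○
○○○<●○○○○
○○○○○○○○○
○○○○○○○○○
○○○○○○○○○
○○○○○○○○○
2) ○○○○○○○○○
○○○○○○○○○
○○○○○○○○○
○○○^○○○○○
○○○●●○○○○
○○○○○○○○○
○○○○○○○○○
○○○○○○○○○
○○○○○○○○○
3) ○○○○○○○○○
○○○○○○○○○
○○○○○○○○○
○○○●>○○○○
○○○●●○○○○
○○○○○○○○○
○○○○○○○○○
○○○○○○○○○
○○○○○○○○○
4) ○○○○○○○○○
○○○○○○○○○
○○○○○○○○○
○○○●●○○○○
○○○●v○○○○
○○○○○○○○○
○○○○○○○○○
○○○○○○○○○
○○○○○○○○○
5) ○○○○○○○○○
○○○○○○○○○
○○○○○○○○○
○○○●●○○○○
○○○●○>○○○
○○○○○○○○○
○○○○○○○○○
○○○○○○○○○
○○○○○○○○○
6) ○○○○○○○○○
○○○○○○○○○
○○○○○○○○○
○○○●●○○○○
○○○●○●○○○
○○○○○v○○○
○○○○○○○○○
○○○○○○○○○
○○○○○○○○○
7) ○○○○○○○○○
○○○○○○○○○
○○○○○○○○○
○○○●●○○○○
○○○●○●○○○
○○○○<●○○○
○○○○○○○○○
○○○○○○○○○
○○○○○○○○○
8) ○○○○○○○○○
○○○○○○○○○
○○○○○○○○○
○○○●●○○○○
○○○●^●○○○
○○○○●●○○○
○○○○○○○○○
○○○○○○○○○
○○○○○○○○○
9) ○○○○○○○○○
○○○○○○○○○
○○○○○○○○○
○○○●●○○○○
○○○●●>○○○
○○○○●●○○○
○○○○○○○○○
○○○○○○○○○
○○○○○○○○○
10) ○○○○○○○○○
○○○○○○○○○
○○○○○○○○○
○○○●●^○○○
○○○●●○○○○
○○○○●●○○○
○○○○○○○○○
○○○○○○○○○
○○○○○○○○○
11) ○○○○○○○○○
○○○○○○○○○
○○○○○○○○○
○○○●●●>○○
○○○●●○○○○
○○○○●●○○○
○○○○○○○○○
○○○○○○○○○
○○○○○○○○○
12) ○○○○○○○○○
○○○○○○○○○
○○○○○○○○○
○○○●●●●○○
○○○●●○v○○
○○○○●●○○○
○○○○○○○○○
○○○○○○○○○
○○○○○○○○○
13) ○○○○○○○○○
○○○○○○○○○
○○○○○○○○○
○○○●●●●○○
○○○●●<●○○
○○○○●●○○○
○○○○○○○○○
○○○○○○○○○
○○○○○○○○○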